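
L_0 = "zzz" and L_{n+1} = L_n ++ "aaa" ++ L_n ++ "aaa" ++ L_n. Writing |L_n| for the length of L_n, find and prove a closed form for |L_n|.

Claim: |L_n| = 6·3^n − 3.

Base case: |L_0| = 3, and 6·3^0 − 3 = 3.
Assume |L_r| = 6·3^r − 3.
Then |L_{r+1}| = 3|L_r| + 6 = 3(6·3^r − 3) + 6 = 6·3^{r+1} − 9 + 6 = 6·3^{r+1} − 3.
So the formula holds for r+1, and by induction |L_n| = 6·3^n − 3 for all n ≥ 0.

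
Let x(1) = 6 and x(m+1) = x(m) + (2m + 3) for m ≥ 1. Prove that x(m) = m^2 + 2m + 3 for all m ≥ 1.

Base case: x(1) = 6, and 1^2 + 2·1 + 3 = 6.
Assume x(r) = r^2 + 2r + 3.
Then x(r+1) = x(r) + (2r + 3) = (r^2 + 2r + 3) + (2r + 3) = r^2 + 4r + 6,
and (r+1)^2 + 2·(r+1) + 3 = r^2 + 4r + 6.
This completes the inductive step, so x(m) = m^2 + 2m + 3 for all m ≥ 1.

x(m) = m^2 + 2m + 3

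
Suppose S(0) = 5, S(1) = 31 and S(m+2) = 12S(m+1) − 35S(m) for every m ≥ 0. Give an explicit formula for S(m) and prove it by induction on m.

Claim: S(m) = 3·7^m + 2·5^m.

Base cases: S(0) = 5 and 3·7^0 + 2·5^0 = 5; S(1) = 31 and 3·7^1 + 2·5^1 = 31.
Assume S(j) = 3·7^j + 2·5^j for all 0 ≤ j ≤ k, where k ≥ 1.
Then S(k+1) = 12S(k) − 35S(k−1) = 12·(3·7^k + 2·5^k) − 35·(3·7^{k−1} + 2·5^{k−1}) = 3·(12·7 − 35)7^{k−1} + 2·(12·5 − 35)5^{k−1} = 147·7^{k−1} + 50·5^{k−1} = 3·7^{k+1} + 2·5^{k+1}.
By strong induction, S(m) = 3·7^m + 2·5^m for all m ≥ 0.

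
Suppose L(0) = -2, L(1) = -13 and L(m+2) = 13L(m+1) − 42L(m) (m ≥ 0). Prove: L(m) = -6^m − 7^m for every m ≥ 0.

Base cases: L(0) = -2 and -6^0 − 7^0 = -2; L(1) = -13 and -6^1 − 7^1 = -13.
Assume L(j) = -6^j − 7^j for all 0 ≤ j ≤ k, where k ≥ 1.
Then L(k+1) = 13L(k) − 42L(k−1) = 13·(-6^k − 7^k) − 42·(-6^{k−1} − 7^{k−1}) = -(13·6 − 42)6^{k−1} − (13·7 − 42)7^{k−1} = -36·6^{k−1} − 49·7^{k−1} = -6^{k+1} − 7^{k+1}.
So the formula holds for k+1, and by strong induction L(m) = -6^m − 7^m for all m ≥ 0.

L(m) = -6^m − 7^m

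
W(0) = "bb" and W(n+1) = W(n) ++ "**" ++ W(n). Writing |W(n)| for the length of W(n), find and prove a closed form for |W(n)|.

Claim: |W(n)| = 2^{n+2} − 2.

Base case: |W(0)| = 2, and 2^{0+2} − 2 = 2.
Assume |W(j)| = 2^{j+2} − 2.
Then |W(j+1)| = |W(j)| + 2 + |W(j)| = 2|W(j)| + 2 = 2(2^{j+2} − 2) + 2 = 2^{j+3} − 4 + 2 = 2^{j+3} − 2.
This completes the inductive step, so |W(n)| = 2^{n+2} − 2 for all n ≥ 0.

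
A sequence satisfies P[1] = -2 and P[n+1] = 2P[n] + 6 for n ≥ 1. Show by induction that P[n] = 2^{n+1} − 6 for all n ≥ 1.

Base case: P[1] = -2, and 2^{1+1} − 6 = 4 − 6 = -2.
Assume P[k] = 2^{k+1} − 6 for some k ≥ 1.
Then P[k+1] = 2P[k] + 6 = 2·(2^{k+1} − 6) + 6 = 2^{k+2} − 12 + 6 = 2^{k+2} − 6.
This completes the inductive step, so P[n] = 2^{n+1} − 6 for all n ≥ 1.

P[n] = 2^{n+1} − 6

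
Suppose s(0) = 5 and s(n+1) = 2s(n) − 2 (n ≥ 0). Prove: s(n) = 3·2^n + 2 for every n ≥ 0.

Base case: s(0) = 5, and 3·2^0 + 2 = 3 + 2 = 5.
Assume s(m) = 3·2^m + 2 for some m ≥ 0.
Then s(m+1) = 2s(m) − 2 = 2·(3·2^m + 2) − 2 = 6·2^m + 4 − 2 = 3·2^{m+1} + 2.
Hence s(n) = 3·2^n + 2 for every n ≥ 0, by induction.

s(n) = 3·2^n + 2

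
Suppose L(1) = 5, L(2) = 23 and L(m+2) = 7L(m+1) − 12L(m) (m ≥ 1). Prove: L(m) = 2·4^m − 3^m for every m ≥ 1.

Base cases: L(1) = 5 and 2·4^1 − 3^1 = 5; L(2) = 23 and 2·4^2 − 3^2 = 23.
Assume L(i) = 2·4^i − 3^i for all 1 ≤ i ≤ j, where j ≥ 2.
Then L(j+1) = 7L(j) − 12L(j−1) = 7·(2·4^j − 3^j) − 12·(2·4^{j−1} − 3^{j−1}) = 2·(7·4 − 12)4^{j−1} − (7·3 − 12)3^{j−1} = 32·4^{j−1} − 9·3^{j−1} = 2·4^{j+1} − 3^{j+1}.
Hence L(m) = 2·4^m − 3^m for every m ≥ 1, by strong induction.

L(m) = 2·4^m − 3^m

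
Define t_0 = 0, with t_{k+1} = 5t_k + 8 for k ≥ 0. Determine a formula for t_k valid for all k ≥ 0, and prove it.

Claim: t_k = 2·5^k − 2.

Base case: t_0 = 0, and 2·5^0 − 2 = 2 − 2 = 0.
Assume t_m = 2·5^m − 2 for some m ≥ 0.
Then t_{m+1} = 5t_m + 8 = 5·(2·5^m − 2) + 8 = 10·5^m − 10 + 8 = 2·5^{m+1} − 2.
By induction, t_k = 2·5^k − 2 for all k ≥ 0.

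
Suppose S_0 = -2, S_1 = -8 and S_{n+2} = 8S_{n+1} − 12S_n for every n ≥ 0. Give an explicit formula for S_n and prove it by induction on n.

Claim: S_n = -2^n − 6^n.

Base cases: S_0 = -2 and -2^0 − 6^0 = -2; S_1 = -8 and -2^1 − 6^1 = -8.
Assume S_j = -2^j − 6^j for all 0 ≤ j ≤ m, where m ≥ 1.
Then S_{m+1} = 8S_m − 12S_{m−1} = 8·(-2^m − 6^m) − 12·(-2^{m−1} − 6^{m−1}) = -(8·2 − 12)2^{m−1} − (8·6 − 12)6^{m−1} = -4·2^{m−1} − 36·6^{m−1} = -2^{m+1} − 6^{m+1}.
By strong induction, S_n = -2^n − 6^n for all n ≥ 0.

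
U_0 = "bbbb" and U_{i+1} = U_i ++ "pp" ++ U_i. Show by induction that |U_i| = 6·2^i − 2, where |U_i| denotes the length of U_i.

Base case: |U_0| = 4, and 6·2^0 − 2 = 4.
Assume |U_r| = 6·2^r − 2.
Then |U_{r+1}| = |U_r| + 2 + |U_r| = 2|U_r| + 2 = 2(6·2^r − 2) + 2 = 6·2^{r+1} − 4 + 2 = 6·2^{r+1} − 2.
Hence |U_i| = 6·2^i − 2 for every i ≥ 0, by induction.

|U_i| = 6·2^i − 2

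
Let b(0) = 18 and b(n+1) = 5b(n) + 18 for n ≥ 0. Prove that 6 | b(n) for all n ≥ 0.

Base case: b(0) = 18 = 6·3, so 6 | b(0).
Assume 6 | b(j), so b(j) = 6t for some integer t.
Then b(j+1) = 5b(j) + 18 = 5·(6t) + 18 = 6(5t + 3), so 6 | b(j+1).
By induction, 6 | b(n) for all n ≥ 0.

6 | b(n)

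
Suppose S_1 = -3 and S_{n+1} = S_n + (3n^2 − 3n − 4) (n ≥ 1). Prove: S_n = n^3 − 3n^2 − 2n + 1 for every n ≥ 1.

Base case: S_1 = -3, and 1^3 − 3·1^2 − 2·1 + 1 = -3.
Assume S_m = m^3 − 3m^2 − 2m + 1.
Then S_{m+1} = S_m + (3m^2 − 3m − 4) = (m^3 − 3m^2 − 2m + 1) + (3m^2 − 3m − 4) = m^3 − 5m − 3,
and (m+1)^3 − 3·(m+1)^2 − 2·(m+1) + 1 = m^3 − 5m − 3.
Hence S_n = n^3 − 3n^2 − 2n + 1 for every n ≥ 1, by induction.

S_n = n^3 − 3n^2 − 2n + 1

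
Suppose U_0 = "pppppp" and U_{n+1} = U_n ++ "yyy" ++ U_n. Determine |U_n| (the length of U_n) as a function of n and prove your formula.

Claim: |U_n| = 9·2^n − 3.

Base case: |U_0| = 6, and 9·2^0 − 3 = 6.
Assume |U_k| = 9·2^k − 3.
Then |U_{k+1}| = |U_k| + 3 + |U_k| = 2|U_k| + 3 = 2(9·2^k − 3) + 3 = 9·2^{k+1} − 6 + 3 = 9·2^{k+1} − 3.
Hence |U_n| = 9·2^n − 3 for every n ≥ 0, by induction.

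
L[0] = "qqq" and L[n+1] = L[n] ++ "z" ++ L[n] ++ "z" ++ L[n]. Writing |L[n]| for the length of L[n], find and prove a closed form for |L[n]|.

Claim: |L[n]| = 4·3^n − 1.

Base case: |L[0]| = 3, and 4·3^0 − 1 = 3.
Assume |L[j]| = 4·3^j − 1.
Then |L[j+1]| = 3|L[j]| + 2 = 3(4·3^j − 1) + 2 = 4·3^{j+1} − 3 + 2 = 4·3^{j+1} − 1.
This completes the inductive step, so |L[n]| = 4·3^n − 1 for all n ≥ 0.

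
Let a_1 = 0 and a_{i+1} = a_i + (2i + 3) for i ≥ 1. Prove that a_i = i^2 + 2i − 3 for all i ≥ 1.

Base case: a_1 = 0, and 1^2 + 2·1 − 3 = 0.
Assume a_k = k^2 + 2k − 3.
Then a_{k+1} = a_k + (2k + 3) = (k^2 + 2k − 3) + (2k + 3) = k^2 + 4k,
and (k+1)^2 + 2·(k+1) − 3 = k^2 + 4k.
This completes the inductive step, so a_i = i^2 + 2i − 3 for all i ≥ 1.

a_i = i^2 + 2i − 3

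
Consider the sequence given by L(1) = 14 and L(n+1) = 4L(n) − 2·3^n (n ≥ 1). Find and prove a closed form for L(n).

Claim: L(n) = 2·4^n + 2·3^n.

Base case: L(1) = 14, and 2·4^1 + 2·3^1 = 8 + 6 = 14.
Assume L(k) = 2·4^k + 2·3^k for some k ≥ 1.
Then L(k+1) = 4L(k) − 2·3^k = 4·(2·4^k + 2·3^k) − 2·3^k = 2·4^{k+1} + 8·3^k − 2·3^k = 2·4^{k+1} + 6·3^k = 2·4^{k+1} + 2·3^{k+1}.
Hence L(n) = 2·4^n + 2·3^n for every n ≥ 1, by induction.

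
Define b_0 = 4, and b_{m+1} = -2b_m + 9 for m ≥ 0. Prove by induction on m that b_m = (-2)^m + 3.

Base case: b_0 = 4, and (-2)^0 + 3 = 1 + 3 = 4.
Assume b_r = (-2)^r + 3 for some r ≥ 0.
Then b_{r+1} = -2b_r + 9 = -2·((-2)^r + 3) + 9 = -2·(-2)^r − 6 + 9 = (-2)^{r+1} + 3.
By induction, b_m = (-2)^m + 3 for all m ≥ 0.

b_m = (-2)^m + 3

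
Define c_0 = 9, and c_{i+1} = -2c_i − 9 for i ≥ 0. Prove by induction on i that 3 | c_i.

Base case: c_0 = 9 = 3·3, so 3 | c_0.
Assume 3 | c_r, so c_r = 3t for some integer t.
Then c_{r+1} = -2c_r − 9 = -2·(3t) − 9 = 3(-2t − 3), so 3 | c_{r+1}.
This completes the inductive step, so 3 | c_i for all i ≥ 0.

3 | c_i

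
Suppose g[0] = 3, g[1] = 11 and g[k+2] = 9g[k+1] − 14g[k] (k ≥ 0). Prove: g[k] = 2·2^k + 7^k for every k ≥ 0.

Base cases: g[0] = 3 and 2·2^0 + 7^0 = 3; g[1] = 11 and 2·2^1 + 7^1 = 11.
Assume g[i] = 2·2^i + 7^i for all 0 ≤ i ≤ j, where j ≥ 1.
Then g[j+1] = 9g[j] − 14g[j−1] = 9·(2·2^j + 7^j) − 14·(2·2^{j−1} + 7^{j−1}) = 2·(9·2 − 14)2^{j−1} + (9·7 − 14)7^{j−1} = 8·2^{j−1} + 49·7^{j−1} = 2·2^{j+1} + 7^{j+1}.
Hence g[k] = 2·2^k + 7^k for every k ≥ 0, by strong induction.

g[k] = 2·2^k + 7^k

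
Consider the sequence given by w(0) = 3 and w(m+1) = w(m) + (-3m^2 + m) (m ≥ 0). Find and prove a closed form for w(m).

Claim: w(m) = -m^3 + 2m^2 − m + 3.

Base case: w(0) = 3, and -0^3 + 2·0^2 − 0 + 3 = 3.
Assume w(j) = -j^3 + 2j^2 − j + 3.
Then w(j+1) = w(j) + (-3j^2 + j) = (-j^3 + 2j^2 − j + 3) + (-3j^2 + j) = -j^3 − j^2 + 3,
and -(j+1)^3 + 2·(j+1)^2 − (j+1) + 3 = -j^3 − j^2 + 3.
This completes the inductive step, so w(m) = -m^3 + 2m^2 − m + 3 for all m ≥ 0.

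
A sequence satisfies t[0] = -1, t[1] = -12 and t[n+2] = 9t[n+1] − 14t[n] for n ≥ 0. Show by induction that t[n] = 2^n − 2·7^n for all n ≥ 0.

Base cases: t[0] = -1 and 2^0 − 2·7^0 = -1; t[1] = -12 and 2^1 − 2·7^1 = -12.
Assume t[j] = 2^j − 2·7^j for all 0 ≤ j ≤ k, where k ≥ 1.
Then t[k+1] = 9t[k] − 14t[k−1] = 9·(2^k − 2·7^k) − 14·(2^{k−1} − 2·7^{k−1}) = (9·2 − 14)2^{k−1} − 2·(9·7 − 14)7^{k−1} = 4·2^{k−1} − 98·7^{k−1} = 2^{k+1} − 2·7^{k+1}.
Hence t[n] = 2^n − 2·7^n for every n ≥ 0, by strong induction.

t[n] = 2^n − 2·7^n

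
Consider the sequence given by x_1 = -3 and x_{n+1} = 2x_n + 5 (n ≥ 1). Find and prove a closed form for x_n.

Claim: x_n = 2^n − 5.

Base case: x_1 = -3, and 2^1 − 5 = 2 − 5 = -3.
Assume x_r = 2^r − 5 for some r ≥ 1.
Then x_{r+1} = 2x_r + 5 = 2·(2^r − 5) + 5 = 2^{r+1} − 10 + 5 = 2^{r+1} − 5.
Hence x_n = 2^n − 5 for every n ≥ 1, by induction.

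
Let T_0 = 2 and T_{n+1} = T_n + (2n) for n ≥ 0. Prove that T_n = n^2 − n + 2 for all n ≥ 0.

Base case: T_0 = 2, and 0^2 − 0 + 2 = 2.
Assume T_r = r^2 − r + 2.
Then T_{r+1} = T_r + (2r) = (r^2 − r + 2) + (2r) = r^2 + r + 2,
and (r+1)^2 − (r+1) + 2 = r^2 + r + 2.
By induction, T_n = n^2 − n + 2 for all n ≥ 0.

T_n = n^2 − n + 2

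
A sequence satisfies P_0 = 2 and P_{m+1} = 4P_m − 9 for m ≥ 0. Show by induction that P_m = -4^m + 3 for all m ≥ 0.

Base case: P_0 = 2, and -4^0 + 3 = -1 + 3 = 2.
Assume P_j = -4^j + 3 for some j ≥ 0.
Then P_{j+1} = 4P_j − 9 = 4·(-4^j + 3) − 9 = -4^{j+1} + 12 − 9 = -4^{j+1} + 3.
This completes the inductive step, so P_m = -4^m + 3 for all m ≥ 0.

P_m = -4^m + 3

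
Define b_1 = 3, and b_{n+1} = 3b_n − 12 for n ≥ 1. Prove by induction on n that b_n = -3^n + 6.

Base case: b_1 = 3, and -3^1 + 6 = -3 + 6 = 3.
Assume b_k = -3^k + 6 for some k ≥ 1.
Then b_{k+1} = 3b_k − 12 = 3·(-3^k + 6) − 12 = -3^{k+1} + 18 − 12 = -3^{k+1} + 6.
So the formula holds for k+1, and by induction b_n = -3^n + 6 for all n ≥ 1.

b_n = -3^n + 6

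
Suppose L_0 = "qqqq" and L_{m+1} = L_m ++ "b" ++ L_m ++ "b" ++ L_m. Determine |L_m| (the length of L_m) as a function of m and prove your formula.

Claim: |L_m| = 5·3^m − 1.

Base case: |L_0| = 4, and 5·3^0 − 1 = 4.
Assume |L_k| = 5·3^k − 1.
Then |L_{k+1}| = 3|L_k| + 2 = 3(5·3^k − 1) + 2 = 5·3^{k+1} − 3 + 2 = 5·3^{k+1} − 1.
By induction, |L_m| = 5·3^m − 1 for all m ≥ 0.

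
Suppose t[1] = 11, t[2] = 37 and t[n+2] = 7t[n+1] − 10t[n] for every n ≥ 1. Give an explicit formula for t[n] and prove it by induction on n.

Claim: t[n] = 3·2^n + 5^n.

Base cases: t[1] = 11 and 3·2^1 + 5^1 = 11; t[2] = 37 and 3·2^2 + 5^2 = 37.
Assume t[j] = 3·2^j + 5^j for all 1 ≤ j ≤ k, where k ≥ 2.
Then t[k+1] = 7t[k] − 10t[k−1] = 7·(3·2^k + 5^k) − 10·(3·2^{k−1} + 5^{k−1}) = 3·(7·2 − 10)2^{k−1} + (7·5 − 10)5^{k−1} = 12·2^{k−1} + 25·5^{k−1} = 3·2^{k+1} + 5^{k+1}.
So the formula holds for k+1, and by strong induction t[n] = 3·2^n + 5^n for all n ≥ 1.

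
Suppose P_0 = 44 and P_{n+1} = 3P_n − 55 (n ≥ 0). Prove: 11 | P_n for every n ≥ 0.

Base case: P_0 = 44 = 11·4, so 11 | P_0.
Assume 11 | P_r, so P_r = 11t for some integer t.
Then P_{r+1} = 3P_r − 55 = 3·(11t) − 55 = 11(3t − 5), so 11 | P_{r+1}.
So the property holds for r+1, and by induction 11 | P_n for all n ≥ 0.

11 | P_n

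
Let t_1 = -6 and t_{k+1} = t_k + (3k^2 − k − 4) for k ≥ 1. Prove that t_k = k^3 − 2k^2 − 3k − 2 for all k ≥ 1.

Base case: t_1 = -6, and 1^3 − 2·1^2 − 3·1 − 2 = -6.
Assume t_m = m^3 − 2m^2 − 3m − 2.
Then t_{m+1} = t_m + (3m^2 − m − 4) = (m^3 − 2m^2 − 3m − 2) + (3m^2 − m − 4) = m^3 + m^2 − 4m − 6,
and (m+1)^3 − 2·(m+1)^2 − 3·(m+1) − 2 = m^3 + m^2 − 4m − 6.
This completes the inductive step, so t_k = k^3 − 2k^2 − 3k − 2 for all k ≥ 1.

t_k = k^3 − 2k^2 − 3k − 2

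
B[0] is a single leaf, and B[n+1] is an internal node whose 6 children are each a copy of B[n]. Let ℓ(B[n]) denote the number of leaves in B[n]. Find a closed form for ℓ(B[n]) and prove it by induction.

Claim: ℓ(B[n]) = 6^n.

Base case: ℓ(B[0]) = 1, and 6^0 = 1.
Assume ℓ(B[m]) = 6^m.
Then ℓ(B[m+1]) = 6·ℓ(B[m]) = 6·6^m = 6^{m+1}.
Hence ℓ(B[n]) = 6^n for every n ≥ 0, by induction.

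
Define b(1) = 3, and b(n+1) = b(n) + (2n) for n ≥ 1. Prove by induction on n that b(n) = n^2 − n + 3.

Base case: b(1) = 3, and 1^2 − 1 + 3 = 3.
Assume b(r) = r^2 − r + 3.
Then b(r+1) = b(r) + (2r) = (r^2 − r + 3) + (2r) = r^2 + r + 3,
and (r+1)^2 − (r+1) + 3 = r^2 + r + 3.
Hence b(n) = n^2 − n + 3 for every n ≥ 1, by induction.

b(n) = n^2 − n + 3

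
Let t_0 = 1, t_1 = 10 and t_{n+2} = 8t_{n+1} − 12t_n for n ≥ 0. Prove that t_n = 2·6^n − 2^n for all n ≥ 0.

Base cases: t_0 = 1 and 2·6^0 − 2^0 = 1; t_1 = 10 and 2·6^1 − 2^1 = 10.
Assume t_j = 2·6^j − 2^j for all 0 ≤ j ≤ k, where k ≥ 1.
Then t_{k+1} = 8t_k − 12t_{k−1} = 8·(2·6^k − 2^k) − 12·(2·6^{k−1} − 2^{k−1}) = 2·(8·6 − 12)6^{k−1} − (8·2 − 12)2^{k−1} = 72·6^{k−1} − 4·2^{k−1} = 2·6^{k+1} − 2^{k+1}.
By strong induction, t_n = 2·6^n − 2^n for all n ≥ 0.

t_n = 2·6^n − 2^n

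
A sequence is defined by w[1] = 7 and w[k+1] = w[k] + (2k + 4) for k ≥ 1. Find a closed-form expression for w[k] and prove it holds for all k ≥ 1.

Claim: w[k] = k^2 + 3k + 3.

Base case: w[1] = 7, and 1^2 + 3·1 + 3 = 7.
Assume w[j] = j^2 + 3j + 3.
Then w[j+1] = w[j] + (2j + 4) = (j^2 + 3j + 3) + (2j + 4) = j^2 + 5j + 7,
and (j+1)^2 + 3·(j+1) + 3 = j^2 + 5j + 7.
This completes the inductive step, so w[k] = k^2 + 3k + 3 for all k ≥ 1.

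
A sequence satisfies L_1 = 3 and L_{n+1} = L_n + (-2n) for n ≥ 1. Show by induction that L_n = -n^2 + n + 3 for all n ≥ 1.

Base case: L_1 = 3, and -1^2 + 1 + 3 = 3.
Assume L_j = -j^2 + j + 3.
Then L_{j+1} = L_j + (-2j) = (-j^2 + j + 3) + (-2j) = -j^2 − j + 3,
and -(j+1)^2 + (j+1) + 3 = -j^2 − j + 3.
By induction, L_n = -n^2 + n + 3 for all n ≥ 1.

L_n = -n^2 + n + 3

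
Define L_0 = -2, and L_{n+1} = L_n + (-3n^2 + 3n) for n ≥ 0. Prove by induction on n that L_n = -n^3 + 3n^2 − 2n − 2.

Base case: L_0 = -2, and -0^3 + 3·0^2 − 2·0 − 2 = -2.
Assume L_m = -m^3 + 3m^2 − 2m − 2.
Then L_{m+1} = L_m + (-3m^2 + 3m) = (-m^3 + 3m^2 − 2m − 2) + (-3m^2 + 3m) = -m^3 + m − 2,
and -(m+1)^3 + 3·(m+1)^2 − 2·(m+1) − 2 = -m^3 + m − 2.
This completes the inductive step, so L_n = -n^3 + 3n^2 − 2n − 2 for all n ≥ 0.

L_n = -n^3 + 3n^2 − 2n − 2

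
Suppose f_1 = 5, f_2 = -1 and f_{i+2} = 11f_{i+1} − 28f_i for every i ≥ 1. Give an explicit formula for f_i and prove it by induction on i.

Claim: f_i = 3·4^i − 7^i.

Base cases: f_1 = 5 and 3·4^1 − 7^1 = 5; f_2 = -1 and 3·4^2 − 7^2 = -1.
Assume f_j = 3·4^j − 7^j for all 1 ≤ j ≤ r, where r ≥ 2.
Then f_{r+1} = 11f_r − 28f_{r−1} = 11·(3·4^r − 7^r) − 28·(3·4^{r−1} − 7^{r−1}) = 3·(11·4 − 28)4^{r−1} − (11·7 − 28)7^{r−1} = 48·4^{r−1} − 49·7^{r−1} = 3·4^{r+1} − 7^{r+1}.
By strong induction, f_i = 3·4^i − 7^i for all i ≥ 1.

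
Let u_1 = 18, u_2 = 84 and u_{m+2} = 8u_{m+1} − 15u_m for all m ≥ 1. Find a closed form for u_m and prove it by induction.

Claim: u_m = 3·5^m + 3^m.

Base cases: u_1 = 18 and 3·5^1 + 3^1 = 18; u_2 = 84 and 3·5^2 + 3^2 = 84.
Assume u_j = 3·5^j + 3^j for all 1 ≤ j ≤ k, where k ≥ 2.
Then u_{k+1} = 8u_k − 15u_{k−1} = 8·(3·5^k + 3^k) − 15·(3·5^{k−1} + 3^{k−1}) = 3·(8·5 − 15)5^{k−1} + (8·3 − 15)3^{k−1} = 75·5^{k−1} + 9·3^{k−1} = 3·5^{k+1} + 3^{k+1}.
So the formula holds for k+1, and by strong induction u_m = 3·5^m + 3^m for all m ≥ 1.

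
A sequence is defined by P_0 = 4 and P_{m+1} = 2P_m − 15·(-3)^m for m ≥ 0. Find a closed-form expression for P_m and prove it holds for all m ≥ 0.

Claim: P_m = 2^m + 3·(-3)^m.

Base case: P_0 = 4, and 2^0 + 3·(-3)^0 = 1 + 3 = 4.
Assume P_k = 2^k + 3·(-3)^k for some k ≥ 0.
Then P_{k+1} = 2P_k − 15·(-3)^k = 2·(2^k + 3·(-3)^k) − 15·(-3)^k = 2^{k+1} + 6·(-3)^k − 15·(-3)^k = 2^{k+1} − 9·(-3)^k = 2^{k+1} + 3·(-3)^{k+1}.
Hence P_m = 2^m + 3·(-3)^m for every m ≥ 0, by induction.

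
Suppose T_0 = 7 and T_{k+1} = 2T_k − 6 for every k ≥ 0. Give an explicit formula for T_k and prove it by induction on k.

Claim: T_k = 2^k + 6.

Base case: T_0 = 7, and 2^0 + 6 = 1 + 6 = 7.
Assume T_r = 2^r + 6 for some r ≥ 0.
Then T_{r+1} = 2T_r − 6 = 2·(2^r + 6) − 6 = 2^{r+1} + 12 − 6 = 2^{r+1} + 6.
So the formula holds for r+1, and by induction T_k = 2^k + 6 for all k ≥ 0.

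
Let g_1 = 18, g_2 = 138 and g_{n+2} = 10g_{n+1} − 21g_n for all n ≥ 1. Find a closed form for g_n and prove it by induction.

Claim: g_n = 3·7^n − 3^n.

Base cases: g_1 = 18 and 3·7^1 − 3^1 = 18; g_2 = 138 and 3·7^2 − 3^2 = 138.
Assume g_i = 3·7^i − 3^i for all 1 ≤ i ≤ j, where j ≥ 2.
Then g_{j+1} = 10g_j − 21g_{j−1} = 10·(3·7^j − 3^j) − 21·(3·7^{j−1} − 3^{j−1}) = 3·(10·7 − 21)7^{j−1} − (10·3 − 21)3^{j−1} = 147·7^{j−1} − 9·3^{j−1} = 3·7^{j+1} − 3^{j+1}.
Hence g_n = 3·7^n − 3^n for every n ≥ 1, by strong induction.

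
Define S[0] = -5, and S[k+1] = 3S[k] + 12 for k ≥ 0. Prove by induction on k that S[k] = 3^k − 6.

Base case: S[0] = -5, and 3^0 − 6 = 1 − 6 = -5.
Assume S[r] = 3^r − 6 for some r ≥ 0.
Then S[r+1] = 3S[r] + 12 = 3·(3^r − 6) + 12 = 3^{r+1} − 18 + 12 = 3^{r+1} − 6.
So the formula holds for r+1, and by induction S[k] = 3^k − 6 for all k ≥ 0.

S[k] = 3^k − 6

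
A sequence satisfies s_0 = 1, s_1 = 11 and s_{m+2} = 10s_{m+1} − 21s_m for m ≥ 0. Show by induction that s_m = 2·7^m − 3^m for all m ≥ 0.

Base cases: s_0 = 1 and 2·7^0 − 3^0 = 1; s_1 = 11 and 2·7^1 − 3^1 = 11.
Assume s_j = 2·7^j − 3^j for all 0 ≤ j ≤ k, where k ≥ 1.
Then s_{k+1} = 10s_k − 21s_{k−1} = 10·(2·7^k − 3^k) − 21·(2·7^{k−1} − 3^{k−1}) = 2·(10·7 − 21)7^{k−1} − (10·3 − 21)3^{k−1} = 98·7^{k−1} − 9·3^{k−1} = 2·7^{k+1} − 3^{k+1}.
Hence s_m = 2·7^m − 3^m for every m ≥ 0, by strong induction.

s_m = 2·7^m − 3^m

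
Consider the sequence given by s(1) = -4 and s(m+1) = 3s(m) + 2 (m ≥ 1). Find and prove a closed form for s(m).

Claim: s(m) = -3^m − 1.

Base case: s(1) = -4, and -3^1 − 1 = -3 − 1 = -4.
Assume s(k) = -3^k − 1 for some k ≥ 1.
Then s(k+1) = 3s(k) + 2 = 3·(-3^k − 1) + 2 = -3^{k+1} − 3 + 2 = -3^{k+1} − 1.
This completes the inductive step, so s(m) = -3^m − 1 for all m ≥ 1.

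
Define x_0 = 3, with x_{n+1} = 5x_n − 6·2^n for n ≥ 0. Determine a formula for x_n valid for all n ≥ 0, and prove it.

Claim: x_n = 5^n + 2·2^n.

Base case: x_0 = 3, and 5^0 + 2·2^0 = 1 + 2 = 3.
Assume x_r = 5^r + 2·2^r for some r ≥ 0.
Then x_{r+1} = 5x_r − 6·2^r = 5·(5^r + 2·2^r) − 6·2^r = 5^{r+1} + 10·2^r − 6·2^r = 5^{r+1} + 4·2^r = 5^{r+1} + 2·2^{r+1}.
So the formula holds for r+1, and by induction x_n = 5^n + 2·2^n for all n ≥ 0.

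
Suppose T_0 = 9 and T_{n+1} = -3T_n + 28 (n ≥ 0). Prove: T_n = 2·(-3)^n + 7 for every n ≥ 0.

Base case: T_0 = 9, and 2·(-3)^0 + 7 = 2 + 7 = 9.
Assume T_k = 2·(-3)^k + 7 for some k ≥ 0.
Then T_{k+1} = -3T_k + 28 = -3·(2·(-3)^k + 7) + 28 = -6·(-3)^k − 21 + 28 = 2·(-3)^{k+1} + 7.
Hence T_n = 2·(-3)^n + 7 for every n ≥ 0, by induction.

T_n = 2·(-3)^n + 7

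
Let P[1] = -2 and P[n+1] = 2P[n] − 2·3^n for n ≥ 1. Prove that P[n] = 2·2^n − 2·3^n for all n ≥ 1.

Base case: P[1] = -2, and 2·2^1 − 2·3^1 = 4 − 6 = -2.
Assume P[m] = 2·2^m − 2·3^m for some m ≥ 1.
Then P[m+1] = 2P[m] − 2·3^m = 2·(2·2^m − 2·3^m) − 2·3^m = 2·2^{m+1} − 4·3^m − 2·3^m = 2·2^{m+1} − 6·3^m = 2·2^{m+1} − 2·3^{m+1}.
This completes the inductive step, so P[n] = 2·2^n − 2·3^n for all n ≥ 1.

P[n] = 2·2^n − 2·3^n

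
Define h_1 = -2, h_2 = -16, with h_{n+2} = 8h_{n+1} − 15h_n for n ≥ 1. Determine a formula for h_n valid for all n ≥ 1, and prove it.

Claim: h_n = 3^n − 5^n.

Base cases: h_1 = -2 and 3^1 − 5^1 = -2; h_2 = -16 and 3^2 − 5^2 = -16.
Assume h_j = 3^j − 5^j for all 1 ≤ j ≤ k, where k ≥ 2.
Then h_{k+1} = 8h_k − 15h_{k−1} = 8·(3^k − 5^k) − 15·(3^{k−1} − 5^{k−1}) = (8·3 − 15)3^{k−1} − (8·5 − 15)5^{k−1} = 9·3^{k−1} − 25·5^{k−1} = 3^{k+1} − 5^{k+1}.
This completes the inductive step, so h_n = 3^n − 5^n for all n ≥ 1.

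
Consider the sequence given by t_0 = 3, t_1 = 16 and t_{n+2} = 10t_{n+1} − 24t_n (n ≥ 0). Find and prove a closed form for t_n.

Claim: t_n = 4^n + 2·6^n.

Base cases: t_0 = 3 and 4^0 + 2·6^0 = 3; t_1 = 16 and 4^1 + 2·6^1 = 16.
Assume t_j = 4^j + 2·6^j for all 0 ≤ j ≤ m, where m ≥ 1.
Then t_{m+1} = 10t_m − 24t_{m−1} = 10·(4^m + 2·6^m) − 24·(4^{m−1} + 2·6^{m−1}) = (10·4 − 24)4^{m−1} + 2·(10·6 − 24)6^{m−1} = 16·4^{m−1} + 72·6^{m−1} = 4^{m+1} + 2·6^{m+1}.
By strong induction, t_n = 4^n + 2·6^n for all n ≥ 0.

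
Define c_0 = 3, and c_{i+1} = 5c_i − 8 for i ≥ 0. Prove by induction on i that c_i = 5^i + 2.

Base case: c_0 = 3, and 5^0 + 2 = 1 + 2 = 3.
Assume c_j = 5^j + 2 for some j ≥ 0.
Then c_{j+1} = 5c_j − 8 = 5·(5^j + 2) − 8 = 5^{j+1} + 10 − 8 = 5^{j+1} + 2.
By induction, c_i = 5^i + 2 for all i ≥ 0.

c_i = 5^i + 2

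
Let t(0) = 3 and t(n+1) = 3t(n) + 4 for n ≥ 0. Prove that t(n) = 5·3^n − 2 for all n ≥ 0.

Base case: t(0) = 3, and 5·3^0 − 2 = 5 − 2 = 3.
Assume t(k) = 5·3^k − 2 for some k ≥ 0.
Then t(k+1) = 3t(k) + 4 = 3·(5·3^k − 2) + 4 = 15·3^k − 6 + 4 = 5·3^{k+1} − 2.
By induction, t(n) = 5·3^n − 2 for all n ≥ 0.

t(n) = 5·3^n − 2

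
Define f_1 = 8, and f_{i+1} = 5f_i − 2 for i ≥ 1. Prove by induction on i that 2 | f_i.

Base case: f_1 = 8 = 2·4, so 2 | f_1.
Assume 2 | f_k, so f_k = 2t for some integer t.
Then f_{k+1} = 5f_k − 2 = 5·(2t) − 2 = 2(5t − 1), so 2 | f_{k+1}.
This completes the inductive step, so 2 | f_i for all i ≥ 1.

2 | f_i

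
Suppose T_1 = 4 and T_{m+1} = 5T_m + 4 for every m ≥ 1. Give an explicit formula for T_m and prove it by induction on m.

Claim: T_m = 5^m − 1.

Base case: T_1 = 4, and 5^1 − 1 = 5 − 1 = 4.
Assume T_r = 5^r − 1 for some r ≥ 1.
Then T_{r+1} = 5T_r + 4 = 5·(5^r − 1) + 4 = 5^{r+1} − 5 + 4 = 5^{r+1} − 1.
This completes the inductive step, so T_m = 5^m − 1 for all m ≥ 1.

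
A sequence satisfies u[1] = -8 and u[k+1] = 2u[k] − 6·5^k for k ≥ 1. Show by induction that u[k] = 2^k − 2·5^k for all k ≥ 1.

Base case: u[1] = -8, and 2^1 − 2·5^1 = 2 − 10 = -8.
Assume u[m] = 2^m − 2·5^m for some m ≥ 1.
Then u[m+1] = 2u[m] − 6·5^m = 2·(2^m − 2·5^m) − 6·5^m = 2^{m+1} − 4·5^m − 6·5^m = 2^{m+1} − 10·5^m = 2^{m+1} − 2·5^{m+1}.
By induction, u[k] = 2^k − 2·5^k for all k ≥ 1.

u[k] = 2^k − 2·5^k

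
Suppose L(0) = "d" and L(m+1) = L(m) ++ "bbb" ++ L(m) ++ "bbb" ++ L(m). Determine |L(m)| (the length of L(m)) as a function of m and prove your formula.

Claim: |L(m)| = 4·3^m − 3.

Base case: |L(0)| = 1, and 4·3^0 − 3 = 1.
Assume |L(k)| = 4·3^k − 3.
Then |L(k+1)| = 3|L(k)| + 6 = 3(4·3^k − 3) + 6 = 4·3^{k+1} − 9 + 6 = 4·3^{k+1} − 3.
Hence |L(m)| = 4·3^m − 3 for every m ≥ 0, by induction.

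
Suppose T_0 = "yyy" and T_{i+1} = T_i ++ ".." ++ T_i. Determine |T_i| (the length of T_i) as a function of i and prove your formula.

Claim: |T_i| = 5·2^i − 2.

Base case: |T_0| = 3, and 5·2^0 − 2 = 3.
Assume |T_k| = 5·2^k − 2.
Then |T_{k+1}| = |T_k| + 2 + |T_k| = 2|T_k| + 2 = 2(5·2^k − 2) + 2 = 5·2^{k+1} − 4 + 2 = 5·2^{k+1} − 2.
Hence |T_i| = 5·2^i − 2 for every i ≥ 0, by induction.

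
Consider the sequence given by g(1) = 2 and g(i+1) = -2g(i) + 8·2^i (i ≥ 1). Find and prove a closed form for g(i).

Claim: g(i) = (-2)^i + 2·2^i.

Base case: g(1) = 2, and (-2)^1 + 2·2^1 = -2 + 4 = 2.
Assume g(k) = (-2)^k + 2·2^k for some k ≥ 1.
Then g(k+1) = -2g(k) + 8·2^k = -2·((-2)^k + 2·2^k) + 8·2^k = (-2)^{k+1} − 4·2^k + 8·2^k = (-2)^{k+1} + 4·2^k = (-2)^{k+1} + 2·2^{k+1}.
So the formula holds for k+1, and by induction g(i) = (-2)^i + 2·2^i for all i ≥ 1.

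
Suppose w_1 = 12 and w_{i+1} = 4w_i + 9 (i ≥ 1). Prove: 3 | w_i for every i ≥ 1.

Base case: w_1 = 12 = 3·4, so 3 | w_1.
Assume 3 | w_k, so w_k = 3t for some integer t.
Then w_{k+1} = 4w_k + 9 = 4·(3t) + 9 = 3(4t + 3), so 3 | w_{k+1}.
By induction, 3 | w_i for all i ≥ 1.

3 | w_i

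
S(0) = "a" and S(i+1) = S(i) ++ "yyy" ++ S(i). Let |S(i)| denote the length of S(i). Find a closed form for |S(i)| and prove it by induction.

Claim: |S(i)| = 2^{i+2} − 3.

Base case: |S(0)| = 1, and 2^{0+2} − 3 = 1.
Assume |S(k)| = 2^{k+2} − 3.
Then |S(k+1)| = |S(k)| + 3 + |S(k)| = 2|S(k)| + 3 = 2(2^{k+2} − 3) + 3 = 2^{k+3} − 6 + 3 = 2^{k+3} − 3.
So the formula holds for k+1, and by induction |S(i)| = 2^{i+2} − 3 for all i ≥ 0.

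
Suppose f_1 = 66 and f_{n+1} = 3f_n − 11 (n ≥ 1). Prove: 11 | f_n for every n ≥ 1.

Base case: f_1 = 66 = 11·6, so 11 | f_1.
Assume 11 | f_k, so f_k = 11t for some integer t.
Then f_{k+1} = 3f_k − 11 = 3·(11t) − 11 = 11(3t − 1), so 11 | f_{k+1}.
So the property holds for k+1, and by induction 11 | f_n for all n ≥ 1.

11 | f_n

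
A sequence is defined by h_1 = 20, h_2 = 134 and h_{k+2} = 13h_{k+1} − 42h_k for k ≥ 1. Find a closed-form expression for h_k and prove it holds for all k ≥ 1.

Claim: h_k = 6^k + 2·7^k.

Base cases: h_1 = 20 and 6^1 + 2·7^1 = 20; h_2 = 134 and 6^2 + 2·7^2 = 134.
Assume h_j = 6^j + 2·7^j for all 1 ≤ j ≤ m, where m ≥ 2.
Then h_{m+1} = 13h_m − 42h_{m−1} = 13·(6^m + 2·7^m) − 42·(6^{m−1} + 2·7^{m−1}) = (13·6 − 42)6^{m−1} + 2·(13·7 − 42)7^{m−1} = 36·6^{m−1} + 98·7^{m−1} = 6^{m+1} + 2·7^{m+1}.
This completes the inductive step, so h_k = 6^k + 2·7^k for all k ≥ 1.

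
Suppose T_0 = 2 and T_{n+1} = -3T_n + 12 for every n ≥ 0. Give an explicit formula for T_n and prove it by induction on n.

Claim: T_n = -(-3)^n + 3.

Base case: T_0 = 2, and -(-3)^0 + 3 = -1 + 3 = 2.
Assume T_m = -(-3)^m + 3 for some m ≥ 0.
Then T_{m+1} = -3T_m + 12 = -3·(-(-3)^m + 3) + 12 = 3·(-3)^m − 9 + 12 = -(-3)^{m+1} + 3.
Hence T_n = -(-3)^n + 3 for every n ≥ 0, by induction.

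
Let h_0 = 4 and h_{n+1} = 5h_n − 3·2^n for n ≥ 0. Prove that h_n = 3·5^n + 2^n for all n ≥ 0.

Base case: h_0 = 4, and 3·5^0 + 2^0 = 3 + 1 = 4.
Assume h_k = 3·5^k + 2^k for some k ≥ 0.
Then h_{k+1} = 5h_k − 3·2^k = 5·(3·5^k + 2^k) − 3·2^k = 3·5^{k+1} + 5·2^k − 3·2^k = 3·5^{k+1} + 2·2^k = 3·5^{k+1} + 2^{k+1}.
This completes the inductive step, so h_n = 3·5^n + 2^n for all n ≥ 0.

h_n = 3·5^n + 2^n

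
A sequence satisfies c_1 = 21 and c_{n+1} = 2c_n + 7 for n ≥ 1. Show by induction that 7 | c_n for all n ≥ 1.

Base case: c_1 = 21 = 7·3, so 7 | c_1.
Assume 7 | c_r, so c_r = 7t for some integer t.
Then c_{r+1} = 2c_r + 7 = 2·(7t) + 7 = 7(2t + 1), so 7 | c_{r+1}.
By induction, 7 | c_n for all n ≥ 1.

7 | c_n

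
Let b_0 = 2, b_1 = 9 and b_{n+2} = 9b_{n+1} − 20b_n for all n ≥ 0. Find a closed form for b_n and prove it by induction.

Claim: b_n = 5^n + 4^n.

Base cases: b_0 = 2 and 5^0 + 4^0 = 2; b_1 = 9 and 5^1 + 4^1 = 9.
Assume b_j = 5^j + 4^j for all 0 ≤ j ≤ m, where m ≥ 1.
Then b_{m+1} = 9b_m − 20b_{m−1} = 9·(5^m + 4^m) − 20·(5^{m−1} + 4^{m−1}) = (9·5 − 20)5^{m−1} + (9·4 − 20)4^{m−1} = 25·5^{m−1} + 16·4^{m−1} = 5^{m+1} + 4^{m+1}.
So the formula holds for m+1, and by strong induction b_n = 5^n + 4^n for all n ≥ 0.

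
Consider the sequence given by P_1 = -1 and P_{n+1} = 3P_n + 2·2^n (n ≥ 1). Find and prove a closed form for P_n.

Claim: P_n = 3^n − 2·2^n.

Base case: P_1 = -1, and 3^1 − 2·2^1 = 3 − 4 = -1.
Assume P_k = 3^k − 2·2^k for some k ≥ 1.
Then P_{k+1} = 3P_k + 2·2^k = 3·(3^k − 2·2^k) + 2·2^k = 3^{k+1} − 6·2^k + 2·2^k = 3^{k+1} − 4·2^k = 3^{k+1} − 2·2^{k+1}.
Hence P_n = 3^n − 2·2^n for every n ≥ 1, by induction.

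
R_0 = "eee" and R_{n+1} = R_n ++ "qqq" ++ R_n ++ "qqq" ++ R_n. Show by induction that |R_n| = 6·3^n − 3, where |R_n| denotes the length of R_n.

Base case: |R_0| = 3, and 6·3^0 − 3 = 3.
Assume |R_k| = 6·3^k − 3.
Then |R_{k+1}| = 3|R_k| + 6 = 3(6·3^k − 3) + 6 = 6·3^{k+1} − 9 + 6 = 6·3^{k+1} − 3.
This completes the inductive step, so |R_n| = 6·3^n − 3 for all n ≥ 0.

|R_n| = 6·3^n − 3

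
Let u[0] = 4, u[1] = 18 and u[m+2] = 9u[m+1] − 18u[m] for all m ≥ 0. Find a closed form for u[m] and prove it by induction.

Claim: u[m] = 2·3^m + 2·6^m.

Base cases: u[0] = 4 and 2·3^0 + 2·6^0 = 4; u[1] = 18 and 2·3^1 + 2·6^1 = 18.
Assume u[j] = 2·3^j + 2·6^j for all 0 ≤ j ≤ k, where k ≥ 1.
Then u[k+1] = 9u[k] − 18u[k−1] = 9·(2·3^k + 2·6^k) − 18·(2·3^{k−1} + 2·6^{k−1}) = 2·(9·3 − 18)3^{k−1} + 2·(9·6 − 18)6^{k−1} = 18·3^{k−1} + 72·6^{k−1} = 2·3^{k+1} + 2·6^{k+1}.
By strong induction, u[m] = 2·3^m + 2·6^m for all m ≥ 0.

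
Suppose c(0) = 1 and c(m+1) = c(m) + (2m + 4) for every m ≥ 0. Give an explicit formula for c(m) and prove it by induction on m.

Claim: c(m) = m^2 + 3m + 1.

Base case: c(0) = 1, and 0^2 + 3·0 + 1 = 1.
Assume c(r) = r^2 + 3r + 1.
Then c(r+1) = c(r) + (2r + 4) = (r^2 + 3r + 1) + (2r + 4) = r^2 + 5r + 5,
and (r+1)^2 + 3·(r+1) + 1 = r^2 + 5r + 5.
By induction, c(m) = m^2 + 3m + 1 for all m ≥ 0.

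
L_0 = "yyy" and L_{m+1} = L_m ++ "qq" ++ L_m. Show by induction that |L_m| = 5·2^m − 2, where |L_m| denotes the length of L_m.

Base case: |L_0| = 3, and 5·2^0 − 2 = 3.
Assume |L_j| = 5·2^j − 2.
Then |L_{j+1}| = |L_j| + 2 + |L_j| = 2|L_j| + 2 = 2(5·2^j − 2) + 2 = 5·2^{j+1} − 4 + 2 = 5·2^{j+1} − 2.
Hence |L_m| = 5·2^m − 2 for every m ≥ 0, by induction.

|L_m| = 5·2^m − 2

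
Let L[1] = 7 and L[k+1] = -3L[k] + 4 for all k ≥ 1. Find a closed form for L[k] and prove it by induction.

Claim: L[k] = -2·(-3)^k + 1.

Base case: L[1] = 7, and -2·(-3)^1 + 1 = 6 + 1 = 7.
Assume L[m] = -2·(-3)^m + 1 for some m ≥ 1.
Then L[m+1] = -3L[m] + 4 = -3·(-2·(-3)^m + 1) + 4 = 6·(-3)^m − 3 + 4 = -2·(-3)^{m+1} + 1.
Hence L[k] = -2·(-3)^k + 1 for every k ≥ 1, by induction.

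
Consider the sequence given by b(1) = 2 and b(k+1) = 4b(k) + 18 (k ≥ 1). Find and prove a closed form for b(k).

Claim: b(k) = 2·4^k − 6.

Base case: b(1) = 2, and 2·4^1 − 6 = 8 − 6 = 2.
Assume b(r) = 2·4^r − 6 for some r ≥ 1.
Then b(r+1) = 4b(r) + 18 = 4·(2·4^r − 6) + 18 = 8·4^r − 24 + 18 = 2·4^{r+1} − 6.
This completes the inductive step, so b(k) = 2·4^k − 6 for all k ≥ 1.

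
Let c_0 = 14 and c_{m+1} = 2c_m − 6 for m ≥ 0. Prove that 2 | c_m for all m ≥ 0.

Base case: c_0 = 14 = 2·7, so 2 | c_0.
Assume 2 | c_k, so c_k = 2t for some integer t.
Then c_{k+1} = 2c_k − 6 = 2·(2t) − 6 = 2(2t − 3), so 2 | c_{k+1}.
So the property holds for k+1, and by induction 2 | c_m for all m ≥ 0.

2 | c_m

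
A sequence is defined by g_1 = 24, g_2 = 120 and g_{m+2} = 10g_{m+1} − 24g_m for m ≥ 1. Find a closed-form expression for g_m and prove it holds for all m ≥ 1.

Claim: g_m = 3·4^m + 2·6^m.

Base cases: g_1 = 24 and 3·4^1 + 2·6^1 = 24; g_2 = 120 and 3·4^2 + 2·6^2 = 120.
Assume g_i = 3·4^i + 2·6^i for all 1 ≤ i ≤ j, where j ≥ 2.
Then g_{j+1} = 10g_j − 24g_{j−1} = 10·(3·4^j + 2·6^j) − 24·(3·4^{j−1} + 2·6^{j−1}) = 3·(10·4 − 24)4^{j−1} + 2·(10·6 − 24)6^{j−1} = 48·4^{j−1} + 72·6^{j−1} = 3·4^{j+1} + 2·6^{j+1}.
Hence g_m = 3·4^m + 2·6^m for every m ≥ 1, by strong induction.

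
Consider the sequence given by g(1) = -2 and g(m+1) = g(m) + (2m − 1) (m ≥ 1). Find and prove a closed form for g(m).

Claim: g(m) = m^2 − 2m − 1.

Base case: g(1) = -2, and 1^2 − 2·1 − 1 = -2.
Assume g(k) = k^2 − 2k − 1.
Then g(k+1) = g(k) + (2k − 1) = (k^2 − 2k − 1) + (2k − 1) = k^2 − 2,
and (k+1)^2 − 2·(k+1) − 1 = k^2 − 2.
This completes the inductive step, so g(m) = m^2 − 2m − 1 for all m ≥ 1.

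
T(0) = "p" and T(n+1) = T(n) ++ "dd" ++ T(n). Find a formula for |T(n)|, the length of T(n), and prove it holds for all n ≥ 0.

Claim: |T(n)| = 3·2^n − 2.

Base case: |T(0)| = 1, and 3·2^0 − 2 = 1.
Assume |T(m)| = 3·2^m − 2.
Then |T(m+1)| = |T(m)| + 2 + |T(m)| = 2|T(m)| + 2 = 2(3·2^m − 2) + 2 = 3·2^{m+1} − 4 + 2 = 3·2^{m+1} − 2.
This completes the inductive step, so |T(n)| = 3·2^n − 2 for all n ≥ 0.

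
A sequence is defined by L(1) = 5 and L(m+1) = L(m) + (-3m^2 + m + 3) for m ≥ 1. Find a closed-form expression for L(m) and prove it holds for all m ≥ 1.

Claim: L(m) = -m^3 + 2m^2 + 2m + 2.

Base case: L(1) = 5, and -1^3 + 2·1^2 + 2·1 + 2 = 5.
Assume L(r) = -r^3 + 2r^2 + 2r + 2.
Then L(r+1) = L(r) + (-3r^2 + r + 3) = (-r^3 + 2r^2 + 2r + 2) + (-3r^2 + r + 3) = -r^3 − r^2 + 3r + 5,
and -(r+1)^3 + 2·(r+1)^2 + 2·(r+1) + 2 = -r^3 − r^2 + 3r + 5.
Hence L(m) = -m^3 + 2m^2 + 2m + 2 for every m ≥ 1, by induction.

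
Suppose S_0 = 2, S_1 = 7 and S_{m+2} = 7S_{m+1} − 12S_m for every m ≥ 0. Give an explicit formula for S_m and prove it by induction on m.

Claim: S_m = 3^m + 4^m.

Base cases: S_0 = 2 and 3^0 + 4^0 = 2; S_1 = 7 and 3^1 + 4^1 = 7.
Assume S_j = 3^j + 4^j for all 0 ≤ j ≤ k, where k ≥ 1.
Then S_{k+1} = 7S_k − 12S_{k−1} = 7·(3^k + 4^k) − 12·(3^{k−1} + 4^{k−1}) = (7·3 − 12)3^{k−1} + (7·4 − 12)4^{k−1} = 9·3^{k−1} + 16·4^{k−1} = 3^{k+1} + 4^{k+1}.
This completes the inductive step, so S_m = 3^m + 4^m for all m ≥ 0.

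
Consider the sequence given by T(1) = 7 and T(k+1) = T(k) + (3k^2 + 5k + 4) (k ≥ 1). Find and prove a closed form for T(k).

Claim: T(k) = k^3 + k^2 + 2k + 3.

Base case: T(1) = 7, and 1^3 + 1^2 + 2·1 + 3 = 7.
Assume T(r) = r^3 + r^2 + 2r + 3.
Then T(r+1) = T(r) + (3r^2 + 5r + 4) = (r^3 + r^2 + 2r + 3) + (3r^2 + 5r + 4) = r^3 + 4r^2 + 7r + 7,
and (r+1)^3 + (r+1)^2 + 2·(r+1) + 3 = r^3 + 4r^2 + 7r + 7.
Hence T(k) = k^3 + k^2 + 2k + 3 for every k ≥ 1, by induction.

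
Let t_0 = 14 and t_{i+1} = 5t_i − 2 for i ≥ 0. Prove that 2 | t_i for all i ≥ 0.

Base case: t_0 = 14 = 2·7, so 2 | t_0.
Assume 2 | t_j, so t_j = 2s for some integer s.
Then t_{j+1} = 5t_j − 2 = 5·(2s) − 2 = 2(5s − 1), so 2 | t_{j+1}.
By induction, 2 | t_i for all i ≥ 0.

2 | t_i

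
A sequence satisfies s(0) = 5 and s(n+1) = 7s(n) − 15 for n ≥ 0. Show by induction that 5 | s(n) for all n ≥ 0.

Base case: s(0) = 5 = 5·1, so 5 | s(0).
Assume 5 | s(j), so s(j) = 5t for some integer t.
Then s(j+1) = 7s(j) − 15 = 7·(5t) − 15 = 5(7t − 3), so 5 | s(j+1).
Hence 5 | s(n) for every n ≥ 0, by induction.

5 | s(n)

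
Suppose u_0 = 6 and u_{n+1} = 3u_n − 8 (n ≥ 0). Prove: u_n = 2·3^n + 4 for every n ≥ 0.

Base case: u_0 = 6, and 2·3^0 + 4 = 2 + 4 = 6.
Assume u_k = 2·3^k + 4 for some k ≥ 0.
Then u_{k+1} = 3u_k − 8 = 3·(2·3^k + 4) − 8 = 6·3^k + 12 − 8 = 2·3^{k+1} + 4.
This completes the inductive step, so u_n = 2·3^n + 4 for all n ≥ 0.

u_n = 2·3^n + 4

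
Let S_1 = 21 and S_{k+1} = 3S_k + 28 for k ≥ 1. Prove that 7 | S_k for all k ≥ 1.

Base case: S_1 = 21 = 7·3, so 7 | S_1.
Assume 7 | S_j, so S_j = 7t for some integer t.
Then S_{j+1} = 3S_j + 28 = 3·(7t) + 28 = 7(3t + 4), so 7 | S_{j+1}.
So the property holds for j+1, and by induction 7 | S_k for all k ≥ 1.

7 | S_k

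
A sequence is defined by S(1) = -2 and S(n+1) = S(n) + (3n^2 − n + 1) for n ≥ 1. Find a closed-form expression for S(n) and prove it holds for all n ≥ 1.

Claim: S(n) = n^3 − 2n^2 + 2n − 3.

Base case: S(1) = -2, and 1^3 − 2·1^2 + 2·1 − 3 = -2.
Assume S(r) = r^3 − 2r^2 + 2r − 3.
Then S(r+1) = S(r) + (3r^2 − r + 1) = (r^3 − 2r^2 + 2r − 3) + (3r^2 − r + 1) = r^3 + r^2 + r − 2,
and (r+1)^3 − 2·(r+1)^2 + 2·(r+1) − 3 = r^3 + r^2 + r − 2.
This completes the inductive step, so S(n) = n^3 − 2n^2 + 2n − 3 for all n ≥ 1.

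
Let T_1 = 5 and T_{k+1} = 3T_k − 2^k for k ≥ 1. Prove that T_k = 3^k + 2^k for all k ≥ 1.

Base case: T_1 = 5, and 3^1 + 2^1 = 3 + 2 = 5.
Assume T_j = 3^j + 2^j for some j ≥ 1.
Then T_{j+1} = 3T_j − 2^j = 3·(3^j + 2^j) − 2^j = 3^{j+1} + 3·2^j − 2^j = 3^{j+1} + 2·2^j = 3^{j+1} + 2^{j+1}.
This completes the inductive step, so T_k = 3^k + 2^k for all k ≥ 1.

T_k = 3^k + 2^k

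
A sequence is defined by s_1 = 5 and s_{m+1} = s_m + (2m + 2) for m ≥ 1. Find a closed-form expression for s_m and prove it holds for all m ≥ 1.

Claim: s_m = m^2 + m + 3.

Base case: s_1 = 5, and 1^2 + 1 + 3 = 5.
Assume s_k = k^2 + k + 3.
Then s_{k+1} = s_k + (2k + 2) = (k^2 + k + 3) + (2k + 2) = k^2 + 3k + 5,
and (k+1)^2 + (k+1) + 3 = k^2 + 3k + 5.
By induction, s_m = m^2 + m + 3 for all m ≥ 1.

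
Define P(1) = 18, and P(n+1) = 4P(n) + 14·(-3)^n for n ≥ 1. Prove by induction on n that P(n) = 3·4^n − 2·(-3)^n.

Base case: P(1) = 18, and 3·4^1 − 2·(-3)^1 = 12 + 6 = 18.
Assume P(r) = 3·4^r − 2·(-3)^r for some r ≥ 1.
Then P(r+1) = 4P(r) + 14·(-3)^r = 4·(3·4^r − 2·(-3)^r) + 14·(-3)^r = 3·4^{r+1} − 8·(-3)^r + 14·(-3)^r = 3·4^{r+1} + 6·(-3)^r = 3·4^{r+1} − 2·(-3)^{r+1}.
This completes the inductive step, so P(n) = 3·4^n − 2·(-3)^n for all n ≥ 1.

P(n) = 3·4^n − 2·(-3)^n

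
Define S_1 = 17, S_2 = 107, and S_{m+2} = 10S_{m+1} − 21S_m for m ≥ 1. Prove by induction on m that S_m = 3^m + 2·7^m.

Base cases: S_1 = 17 and 3^1 + 2·7^1 = 17; S_2 = 107 and 3^2 + 2·7^2 = 107.
Assume S_i = 3^i + 2·7^i for all 1 ≤ i ≤ j, where j ≥ 2.
Then S_{j+1} = 10S_j − 21S_{j−1} = 10·(3^j + 2·7^j) − 21·(3^{j−1} + 2·7^{j−1}) = (10·3 − 21)3^{j−1} + 2·(10·7 − 21)7^{j−1} = 9·3^{j−1} + 98·7^{j−1} = 3^{j+1} + 2·7^{j+1}.
This completes the inductive step, so S_m = 3^m + 2·7^m for all m ≥ 1.

S_m = 3^m + 2·7^m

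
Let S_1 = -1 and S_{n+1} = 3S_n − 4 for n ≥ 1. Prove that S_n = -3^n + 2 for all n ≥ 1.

Base case: S_1 = -1, and -3^1 + 2 = -3 + 2 = -1.
Assume S_r = -3^r + 2 for some r ≥ 1.
Then S_{r+1} = 3S_r − 4 = 3·(-3^r + 2) − 4 = -3^{r+1} + 6 − 4 = -3^{r+1} + 2.
So the formula holds for r+1, and by induction S_n = -3^n + 2 for all n ≥ 1.

S_n = -3^n + 2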